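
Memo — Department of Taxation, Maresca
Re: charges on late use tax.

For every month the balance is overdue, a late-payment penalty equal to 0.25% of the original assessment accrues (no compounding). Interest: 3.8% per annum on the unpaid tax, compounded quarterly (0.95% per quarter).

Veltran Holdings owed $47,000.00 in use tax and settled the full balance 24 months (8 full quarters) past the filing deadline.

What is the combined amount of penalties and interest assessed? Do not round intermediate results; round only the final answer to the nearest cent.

$6,513.05

Late-payment penalty: 24 × 0.25% × $47,000.00 = $2,820.00
Interest: $47,000.00 × ((1 + 0.0095)^8 − 1) = $47,000.00 × 0.0785756… = $3,693.0526…
Penalties + interest = $2,820.0000 + $3,693.0526… = $6,513.05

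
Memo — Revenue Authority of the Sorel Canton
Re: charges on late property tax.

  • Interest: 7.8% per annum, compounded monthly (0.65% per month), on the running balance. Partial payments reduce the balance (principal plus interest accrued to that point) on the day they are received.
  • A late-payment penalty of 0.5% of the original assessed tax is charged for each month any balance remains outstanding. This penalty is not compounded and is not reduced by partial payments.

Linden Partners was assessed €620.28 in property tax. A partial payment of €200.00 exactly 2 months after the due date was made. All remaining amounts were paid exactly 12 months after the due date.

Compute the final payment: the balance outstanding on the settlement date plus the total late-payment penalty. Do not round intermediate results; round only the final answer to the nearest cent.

€494.26

Balance at month 2: €620.2800 × (1 + 0.0065)^2 = €628.3698…
After €200.00 payment: €628.3698… − €200.00 = €428.3698…
Balance at month 12: €428.3698… × (1 + 0.0065)^10 = €457.0426…
Penalty: 12 × 0.5% × €620.28 = €37.22…
Final settlement = outstanding balance + penalty = €457.0426… + €37.22… = €494.26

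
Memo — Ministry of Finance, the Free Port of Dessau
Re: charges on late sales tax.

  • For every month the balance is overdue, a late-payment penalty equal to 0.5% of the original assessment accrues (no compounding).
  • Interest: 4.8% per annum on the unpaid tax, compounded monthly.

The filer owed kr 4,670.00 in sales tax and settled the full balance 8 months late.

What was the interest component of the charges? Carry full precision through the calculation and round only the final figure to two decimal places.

Interest (4.8%/yr ÷ 12 = 0.4%/month): kr 4,670.00 × ((1 + 0.004)^8 − 1) = kr 151.5490…

kr 151.55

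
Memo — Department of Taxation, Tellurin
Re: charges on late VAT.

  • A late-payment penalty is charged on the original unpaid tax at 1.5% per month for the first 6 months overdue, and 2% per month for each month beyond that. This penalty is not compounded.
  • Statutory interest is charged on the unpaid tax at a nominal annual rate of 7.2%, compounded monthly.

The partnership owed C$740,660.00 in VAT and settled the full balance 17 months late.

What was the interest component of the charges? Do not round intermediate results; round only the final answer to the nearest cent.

Interest (7.2%/yr ÷ 12 = 0.6%/month): C$740,660.00 × ((1 + 0.006)^17 − 1) = C$79,284.7001…

C$79,284.70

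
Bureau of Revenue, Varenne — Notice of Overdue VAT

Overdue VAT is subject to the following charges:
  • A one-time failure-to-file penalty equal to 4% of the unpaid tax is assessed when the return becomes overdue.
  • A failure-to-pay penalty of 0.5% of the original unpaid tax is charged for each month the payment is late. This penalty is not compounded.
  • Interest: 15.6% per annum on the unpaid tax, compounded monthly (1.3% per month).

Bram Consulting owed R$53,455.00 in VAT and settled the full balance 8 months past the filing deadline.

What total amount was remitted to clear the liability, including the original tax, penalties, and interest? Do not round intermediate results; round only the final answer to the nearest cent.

R$63,550.35

Failure-to-file penalty: 4% × R$53,455.00 = R$2,138.20
Failure-to-pay penalty: 8 × 0.5% × R$53,455.00 = R$2,138.20
Interest: R$53,455.00 × ((1 + 0.013)^8 − 1) = R$53,455.00 × 0.1088571… = R$5,818.9537…
Total = R$53,455.00 + R$4,276.4000 + R$5,818.9537… = R$63,550.35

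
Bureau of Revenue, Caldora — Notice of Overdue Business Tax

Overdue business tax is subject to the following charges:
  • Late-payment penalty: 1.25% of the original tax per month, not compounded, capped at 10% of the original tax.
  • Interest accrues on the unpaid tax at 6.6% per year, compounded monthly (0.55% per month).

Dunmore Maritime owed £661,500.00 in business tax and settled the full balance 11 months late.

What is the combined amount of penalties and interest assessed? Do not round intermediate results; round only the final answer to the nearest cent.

£107,289.68

Penalty (uncapped): 11 × 1.25% × £661,500.00 = £90,956.25; cap = 10% × £661,500.00 = £66,150.00 → penalty = £66,150.00
Interest: £661,500.00 × ((1 + 0.0055)^11 − 1) = £661,500.00 × 0.0621915… = £41,139.6813…
Penalties + interest = £66,150.0000 + £41,139.6813… = £107,289.68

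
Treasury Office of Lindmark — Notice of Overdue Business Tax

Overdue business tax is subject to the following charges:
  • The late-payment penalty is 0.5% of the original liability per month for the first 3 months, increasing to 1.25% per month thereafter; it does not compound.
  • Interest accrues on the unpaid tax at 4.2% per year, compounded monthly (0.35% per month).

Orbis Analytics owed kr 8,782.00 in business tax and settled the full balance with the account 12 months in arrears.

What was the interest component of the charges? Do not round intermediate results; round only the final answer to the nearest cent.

kr 376.03

Interest: kr 8,782.00 × ((1 + 0.0035)^12 − 1) = kr 8,782.00 × 0.0428180… = kr 376.0277…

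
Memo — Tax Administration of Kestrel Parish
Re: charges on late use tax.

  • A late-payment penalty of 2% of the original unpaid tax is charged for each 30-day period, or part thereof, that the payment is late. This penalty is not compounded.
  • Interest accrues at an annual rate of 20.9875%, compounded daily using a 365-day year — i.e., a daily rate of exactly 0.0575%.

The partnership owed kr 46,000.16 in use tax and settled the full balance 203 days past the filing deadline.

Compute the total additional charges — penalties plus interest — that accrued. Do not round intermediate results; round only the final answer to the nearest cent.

Penalty periods: ⌈203/30⌉ = 7; penalty = 7 × 2% × kr 46,000.16 = kr 6,440.02…
Interest: kr 46,000.16 × ((1 + 0.000575)^203 − 1) = kr 46,000.16 × 0.12377264… = kr 5,693.5613…
Penalties + interest = kr 6,440.0224 + kr 5,693.5613… = kr 12,133.58

kr 12,133.58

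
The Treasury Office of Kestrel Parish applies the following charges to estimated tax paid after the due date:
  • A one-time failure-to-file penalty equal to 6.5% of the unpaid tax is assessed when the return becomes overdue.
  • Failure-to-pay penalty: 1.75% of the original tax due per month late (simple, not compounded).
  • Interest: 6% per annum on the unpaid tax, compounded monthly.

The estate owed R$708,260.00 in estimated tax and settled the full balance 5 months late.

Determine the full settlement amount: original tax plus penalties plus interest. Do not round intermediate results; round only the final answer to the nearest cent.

R$834,154.10

Failure-to-file penalty: 6.5% × R$708,260.00 = R$46,036.90
Failure-to-pay penalty: 5 × 1.75% × R$708,260.00 = R$61,972.75
Interest (6%/yr ÷ 12 = 0.5%/month): R$708,260.00 × ((1 + 0.005)^5 − 1) = R$17,884.4525…
Total = R$708,260.00 + R$108,009.6500 + R$17,884.4525… = R$834,154.10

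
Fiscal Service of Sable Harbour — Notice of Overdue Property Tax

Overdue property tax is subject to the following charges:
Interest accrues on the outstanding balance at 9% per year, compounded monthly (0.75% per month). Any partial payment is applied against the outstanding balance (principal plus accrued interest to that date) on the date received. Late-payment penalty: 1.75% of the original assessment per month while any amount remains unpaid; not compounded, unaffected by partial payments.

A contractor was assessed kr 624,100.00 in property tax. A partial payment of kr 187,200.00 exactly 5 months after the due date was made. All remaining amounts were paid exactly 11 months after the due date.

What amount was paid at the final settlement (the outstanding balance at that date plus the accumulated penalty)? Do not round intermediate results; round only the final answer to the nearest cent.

Balance at month 5: kr 624,100.0000 × (1 + 0.0075)^5 = kr 647,857.4491…
After kr 187,200.00 payment: kr 647,857.4491… − kr 187,200.00 = kr 460,657.4491…
Balance at month 11: kr 460,657.4491… × (1 + 0.0075)^6 = kr 481,779.6227…
Penalty: 11 × 1.75% × kr 624,100.00 = kr 120,139.25
Final settlement = outstanding balance + penalty = kr 481,779.6227… + kr 120,139.25 = kr 601,918.87

kr 601,918.87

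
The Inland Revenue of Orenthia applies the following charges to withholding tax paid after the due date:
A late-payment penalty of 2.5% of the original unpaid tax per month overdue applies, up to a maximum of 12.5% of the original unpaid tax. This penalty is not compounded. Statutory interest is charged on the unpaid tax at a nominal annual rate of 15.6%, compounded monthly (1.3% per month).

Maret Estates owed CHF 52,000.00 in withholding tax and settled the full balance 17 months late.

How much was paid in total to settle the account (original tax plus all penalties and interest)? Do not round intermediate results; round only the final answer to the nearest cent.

Penalty (uncapped): 17 × 2.5% × CHF 52,000.00 = CHF 22,100.00; cap = 12.5% × CHF 52,000.00 = CHF 6,500.00 → penalty = CHF 6,500.00
Interest: CHF 52,000.00 × ((1 + 0.013)^17 − 1) = CHF 52,000.00 × 0.2455483… = CHF 12,768.5113…
Total = CHF 52,000.00 + CHF 6,500.0000 + CHF 12,768.5113… = CHF 71,268.51

CHF 71,268.51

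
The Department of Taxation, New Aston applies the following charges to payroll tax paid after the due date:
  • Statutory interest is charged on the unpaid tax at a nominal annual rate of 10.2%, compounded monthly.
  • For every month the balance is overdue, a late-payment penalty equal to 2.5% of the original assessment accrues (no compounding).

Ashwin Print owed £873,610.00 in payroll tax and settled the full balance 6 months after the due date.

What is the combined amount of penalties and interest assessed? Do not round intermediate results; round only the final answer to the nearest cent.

£176,553.18

Late-payment penalty = 2.5% × £873,610.00 × 6 mo = £131,041.50
Interest (10.2%/yr ÷ 12 = 0.85%/month): £873,610.00 × ((1 + 0.0085)^6 − 1) = £45,511.6836…
Penalties + interest = £131,041.5000 + £45,511.6836… = £176,553.18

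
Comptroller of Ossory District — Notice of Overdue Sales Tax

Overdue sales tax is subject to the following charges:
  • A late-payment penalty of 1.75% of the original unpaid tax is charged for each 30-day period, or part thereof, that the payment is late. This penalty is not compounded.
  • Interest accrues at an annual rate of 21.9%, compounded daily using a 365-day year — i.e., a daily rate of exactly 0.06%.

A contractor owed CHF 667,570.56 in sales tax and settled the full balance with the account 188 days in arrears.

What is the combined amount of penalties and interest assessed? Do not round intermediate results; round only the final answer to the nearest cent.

CHF 161,465.40

Penalty periods: ⌈188/30⌉ = 7; penalty = 7 × 1.75% × CHF 667,570.56 = CHF 81,777.39…
Interest: CHF 667,570.56 × ((1 + 0.0006)^188 − 1) = CHF 667,570.56 × 0.11937016… = CHF 79,688.0072…
Penalties + interest = CHF 81,777.3936 + CHF 79,688.0072… = CHF 161,465.40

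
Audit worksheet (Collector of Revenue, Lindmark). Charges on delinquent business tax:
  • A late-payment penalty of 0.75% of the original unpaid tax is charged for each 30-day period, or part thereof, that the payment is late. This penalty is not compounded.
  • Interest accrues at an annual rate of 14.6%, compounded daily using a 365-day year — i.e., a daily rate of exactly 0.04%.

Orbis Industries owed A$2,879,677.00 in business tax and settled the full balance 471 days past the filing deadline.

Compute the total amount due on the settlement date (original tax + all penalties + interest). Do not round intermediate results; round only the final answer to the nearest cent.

A$3,822,111.39

Penalty periods: ⌈471/30⌉ = 16; penalty = 16 × 0.75% × A$2,879,677.00 = A$345,561.24
Interest: A$2,879,677.00 × ((1 + 0.0004)^471 − 1) = A$2,879,677.00 × 0.20727087… = A$596,873.1474…
Total = A$2,879,677.00 + A$345,561.2400 + A$596,873.1474… = A$3,822,111.39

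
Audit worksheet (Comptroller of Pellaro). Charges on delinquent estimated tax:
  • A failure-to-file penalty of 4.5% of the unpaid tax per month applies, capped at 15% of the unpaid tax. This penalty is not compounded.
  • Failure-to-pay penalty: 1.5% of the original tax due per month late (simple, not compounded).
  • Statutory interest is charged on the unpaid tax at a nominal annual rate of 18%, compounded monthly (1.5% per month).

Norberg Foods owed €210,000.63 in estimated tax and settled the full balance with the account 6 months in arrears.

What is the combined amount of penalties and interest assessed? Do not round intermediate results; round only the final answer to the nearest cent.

Failure-to-file: 6 × 4.5% × €210,000.63 = €56,700.17…, capped at 15% × €210,000.63 = €31,500.09…
Failure-to-pay penalty = 1.5% × €210,000.63 × 6 mo = €18,900.06…
Interest: €210,000.63 × ((1 + 0.015)^6 − 1) = €210,000.63 × 0.0934433… = €19,623.1443…
Penalties + interest = €50,400.1512 + €19,623.1443… = €70,023.30

€70,023.30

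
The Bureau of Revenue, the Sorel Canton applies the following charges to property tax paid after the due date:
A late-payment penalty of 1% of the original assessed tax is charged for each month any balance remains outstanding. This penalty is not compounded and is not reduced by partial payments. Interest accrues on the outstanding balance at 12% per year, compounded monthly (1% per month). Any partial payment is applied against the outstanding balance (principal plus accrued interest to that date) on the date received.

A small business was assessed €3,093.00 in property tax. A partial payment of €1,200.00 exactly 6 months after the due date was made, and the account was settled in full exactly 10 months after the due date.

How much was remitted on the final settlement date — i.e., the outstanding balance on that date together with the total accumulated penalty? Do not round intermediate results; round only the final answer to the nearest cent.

€2,477.17

Balance at month 6: €3,093.0000 × (1 + 0.01)^6 = €3,283.2818…
After €1,200.00 payment: €3,283.2818… − €1,200.00 = €2,083.2818…
Balance at month 10: €2,083.2818… × (1 + 0.01)^4 = €2,167.8714…
Penalty: 10 × 1% × €3,093.00 = €309.30
Final settlement = outstanding balance + penalty = €2,167.8714… + €309.30 = €2,477.17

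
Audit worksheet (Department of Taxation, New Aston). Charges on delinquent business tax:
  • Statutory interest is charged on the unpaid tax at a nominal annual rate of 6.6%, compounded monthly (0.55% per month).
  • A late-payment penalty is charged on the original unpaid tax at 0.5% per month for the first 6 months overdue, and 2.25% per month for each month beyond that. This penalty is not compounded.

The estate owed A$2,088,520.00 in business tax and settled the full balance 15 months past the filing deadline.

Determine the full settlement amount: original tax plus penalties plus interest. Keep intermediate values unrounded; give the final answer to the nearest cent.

Penalty, months 1–6: 6 × 0.5% × A$2,088,520.00 = A$62,655.60
Penalty, months 7–15: 9 × 2.25% × A$2,088,520.00 = A$422,925.30
Interest: A$2,088,520.00 × ((1 + 0.0055)^15 − 1) = A$2,088,520.00 × 0.0857532… = A$179,097.3045…
Total = A$2,088,520.00 + A$485,580.9000 + A$179,097.3045… = A$2,753,198.20

A$2,753,198.20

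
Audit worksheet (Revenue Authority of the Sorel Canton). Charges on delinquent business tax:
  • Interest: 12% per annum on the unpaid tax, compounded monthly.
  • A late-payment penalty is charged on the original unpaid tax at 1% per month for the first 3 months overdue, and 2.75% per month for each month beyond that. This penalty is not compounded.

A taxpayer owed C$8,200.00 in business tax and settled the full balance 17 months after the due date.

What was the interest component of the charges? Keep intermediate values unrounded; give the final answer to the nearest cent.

C$1,511.30

Interest (12%/yr ÷ 12 = 1%/month): C$8,200.00 × ((1 + 0.01)^17 − 1) = C$1,511.2963…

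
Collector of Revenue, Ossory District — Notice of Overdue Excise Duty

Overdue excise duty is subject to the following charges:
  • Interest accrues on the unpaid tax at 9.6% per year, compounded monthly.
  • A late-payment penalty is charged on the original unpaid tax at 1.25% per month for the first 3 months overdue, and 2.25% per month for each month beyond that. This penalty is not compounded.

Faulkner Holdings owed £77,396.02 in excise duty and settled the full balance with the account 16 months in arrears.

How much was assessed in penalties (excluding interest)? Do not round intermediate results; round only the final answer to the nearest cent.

Penalty, months 1–3: 3 × 1.25% × £77,396.02 = £2,902.35…
Penalty, months 4–16: 13 × 2.25% × £77,396.02 = £22,638.34…
Total penalty = £2,902.35… + £22,638.34… = £25,540.69

£25,540.69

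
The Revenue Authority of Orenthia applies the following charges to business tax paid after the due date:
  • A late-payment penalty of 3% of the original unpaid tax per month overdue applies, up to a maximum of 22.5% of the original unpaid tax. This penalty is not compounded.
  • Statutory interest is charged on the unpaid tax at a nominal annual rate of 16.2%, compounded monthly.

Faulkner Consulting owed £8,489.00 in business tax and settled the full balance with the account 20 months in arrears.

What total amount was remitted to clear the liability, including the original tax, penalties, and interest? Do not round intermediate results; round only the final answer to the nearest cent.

Penalty (uncapped): 20 × 3% × £8,489.00 = £5,093.40; cap = 22.5% × £8,489.00 = £1,910.03… → penalty = £1,910.03…
Interest (16.2%/yr ÷ 12 = 1.35%/month): £8,489.00 × ((1 + 0.0135)^20 − 1) = £2,611.2202…
Total = £8,489.00 + £1,910.0250 + £2,611.2202… = £13,010.25

£13,010.25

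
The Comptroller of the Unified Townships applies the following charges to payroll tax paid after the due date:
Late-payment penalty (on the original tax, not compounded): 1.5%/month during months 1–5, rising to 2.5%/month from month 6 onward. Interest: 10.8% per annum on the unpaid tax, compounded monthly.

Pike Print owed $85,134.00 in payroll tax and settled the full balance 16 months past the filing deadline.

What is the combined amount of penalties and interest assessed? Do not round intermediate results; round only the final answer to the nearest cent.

Penalty, months 1–5: 5 × 1.5% × $85,134.00 = $6,385.05
Penalty, months 6–16: 11 × 2.5% × $85,134.00 = $23,411.85
Interest (10.8%/yr ÷ 12 = 0.9%/month): $85,134.00 × ((1 + 0.009)^16 − 1) = $13,122.5925…
Penalties + interest = $29,796.9000 + $13,122.5925… = $42,919.49

$42,919.49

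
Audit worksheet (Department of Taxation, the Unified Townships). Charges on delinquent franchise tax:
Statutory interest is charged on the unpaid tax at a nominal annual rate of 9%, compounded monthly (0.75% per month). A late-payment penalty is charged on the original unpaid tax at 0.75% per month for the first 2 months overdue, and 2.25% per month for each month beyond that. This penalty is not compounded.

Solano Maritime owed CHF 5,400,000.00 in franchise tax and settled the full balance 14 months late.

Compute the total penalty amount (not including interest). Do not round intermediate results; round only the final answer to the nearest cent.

Penalty, months 1–2: 2 × 0.75% × CHF 5,400,000.00 = CHF 81,000.00
Penalty, months 3–14: 12 × 2.25% × CHF 5,400,000.00 = CHF 1,458,000.00
Total penalty = CHF 81,000.00 + CHF 1,458,000.00 = CHF 1,539,000.00

CHF 1,539,000.00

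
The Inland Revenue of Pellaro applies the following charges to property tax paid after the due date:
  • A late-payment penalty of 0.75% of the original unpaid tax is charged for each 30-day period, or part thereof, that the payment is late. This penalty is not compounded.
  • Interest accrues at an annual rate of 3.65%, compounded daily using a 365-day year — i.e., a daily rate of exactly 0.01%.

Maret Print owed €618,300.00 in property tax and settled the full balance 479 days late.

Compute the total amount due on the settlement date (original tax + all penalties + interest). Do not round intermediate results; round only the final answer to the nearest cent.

€722,831.80

Penalty periods: ⌈479/30⌉ = 16; penalty = 16 × 0.75% × €618,300.00 = €74,196.00
Interest: €618,300.00 × ((1 + 0.0001)^479 − 1) = €618,300.00 × 0.04906323… = €30,335.7958…
Total = €618,300.00 + €74,196.0000 + €30,335.7958… = €722,831.80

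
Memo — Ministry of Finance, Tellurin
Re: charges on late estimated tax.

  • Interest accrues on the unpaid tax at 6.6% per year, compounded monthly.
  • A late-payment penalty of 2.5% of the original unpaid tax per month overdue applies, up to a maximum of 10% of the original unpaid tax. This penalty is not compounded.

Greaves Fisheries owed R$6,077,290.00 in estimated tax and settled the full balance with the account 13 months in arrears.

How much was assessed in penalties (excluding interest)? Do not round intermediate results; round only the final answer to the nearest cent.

R$607,729.00

Penalty (uncapped): 13 × 2.5% × R$6,077,290.00 = R$1,975,119.25; cap = 10% × R$6,077,290.00 = R$607,729.00 → penalty = R$607,729.00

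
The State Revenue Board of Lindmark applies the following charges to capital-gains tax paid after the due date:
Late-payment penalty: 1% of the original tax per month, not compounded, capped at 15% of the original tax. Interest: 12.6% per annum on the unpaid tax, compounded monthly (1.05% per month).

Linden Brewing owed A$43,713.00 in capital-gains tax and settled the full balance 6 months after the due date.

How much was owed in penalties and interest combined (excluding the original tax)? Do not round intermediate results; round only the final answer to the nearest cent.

A$5,450.01

Penalty: 6 × 1% × A$43,713.00 = A$2,622.78 (below the 15% cap of A$6,556.95)
Interest: A$43,713.00 × ((1 + 0.0105)^6 − 1) = A$43,713.00 × 0.0646771… = A$2,827.2294…
Penalties + interest = A$2,622.7800 + A$2,827.2294… = A$5,450.01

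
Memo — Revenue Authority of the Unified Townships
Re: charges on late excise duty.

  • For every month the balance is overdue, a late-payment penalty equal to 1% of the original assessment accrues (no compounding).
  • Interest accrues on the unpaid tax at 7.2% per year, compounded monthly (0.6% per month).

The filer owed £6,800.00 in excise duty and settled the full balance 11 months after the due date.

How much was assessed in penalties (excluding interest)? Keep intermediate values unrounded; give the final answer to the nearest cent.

£748.00

Late-payment penalty: 11 × 1% × £6,800.00 = £748.00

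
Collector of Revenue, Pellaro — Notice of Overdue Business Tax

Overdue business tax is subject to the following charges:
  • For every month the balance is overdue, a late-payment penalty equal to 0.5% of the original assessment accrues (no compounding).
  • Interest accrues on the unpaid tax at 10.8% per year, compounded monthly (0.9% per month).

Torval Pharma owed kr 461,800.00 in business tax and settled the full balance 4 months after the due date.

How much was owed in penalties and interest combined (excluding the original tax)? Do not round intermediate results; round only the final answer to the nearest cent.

Late-payment penalty: 4 × 0.5% × kr 461,800.00 = kr 9,236.00
Interest: kr 461,800.00 × ((1 + 0.009)^4 − 1) = kr 461,800.00 × 0.0364889… = kr 16,850.5844…
Penalties + interest = kr 9,236.0000 + kr 16,850.5844… = kr 26,086.58

kr 26,086.58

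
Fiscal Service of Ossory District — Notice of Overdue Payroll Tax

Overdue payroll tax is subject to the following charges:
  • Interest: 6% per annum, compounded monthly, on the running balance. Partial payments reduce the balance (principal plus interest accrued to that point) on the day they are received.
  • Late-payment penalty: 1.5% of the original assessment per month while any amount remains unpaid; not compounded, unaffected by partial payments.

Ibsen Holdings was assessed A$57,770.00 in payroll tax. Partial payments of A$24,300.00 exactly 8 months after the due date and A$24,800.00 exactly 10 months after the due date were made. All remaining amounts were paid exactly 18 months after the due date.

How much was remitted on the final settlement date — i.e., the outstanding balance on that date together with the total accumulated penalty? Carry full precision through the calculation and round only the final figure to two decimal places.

Monthly rate = 6% ÷ 12 = 0.5%
Balance at month 8: A$57,770.0000 × (1 + 0.005)^8 = A$60,121.6459…
After A$24,300.00 payment: A$60,121.6459… − A$24,300.00 = A$35,821.6459…
Balance at month 10: A$35,821.6459… × (1 + 0.005)^2 = A$36,180.7579…
After A$24,800.00 payment: A$36,180.7579… − A$24,800.00 = A$11,380.7579…
Balance at month 18: A$11,380.7579… × (1 + 0.005)^8 = A$11,844.0349…
Penalty: 18 × 1.5% × A$57,770.00 = A$15,597.90
Final settlement = outstanding balance + penalty = A$11,844.0349… + A$15,597.90 = A$27,441.93

A$27,441.93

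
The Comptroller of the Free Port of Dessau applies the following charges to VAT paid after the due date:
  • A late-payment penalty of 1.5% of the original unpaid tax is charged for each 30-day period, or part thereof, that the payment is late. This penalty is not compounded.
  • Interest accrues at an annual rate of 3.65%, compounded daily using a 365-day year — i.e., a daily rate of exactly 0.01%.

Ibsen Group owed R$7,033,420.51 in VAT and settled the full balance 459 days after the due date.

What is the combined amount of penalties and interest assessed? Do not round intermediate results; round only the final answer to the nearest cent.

Penalty periods: ⌈459/30⌉ = 16; penalty = 16 × 1.5% × R$7,033,420.51 = R$1,688,020.92…
Interest: R$7,033,420.51 × ((1 + 0.0001)^459 − 1) = R$7,033,420.51 × 0.04696731… = R$330,340.8142…
Penalties + interest = R$1,688,020.9224 + R$330,340.8142… = R$2,018,361.74

R$2,018,361.74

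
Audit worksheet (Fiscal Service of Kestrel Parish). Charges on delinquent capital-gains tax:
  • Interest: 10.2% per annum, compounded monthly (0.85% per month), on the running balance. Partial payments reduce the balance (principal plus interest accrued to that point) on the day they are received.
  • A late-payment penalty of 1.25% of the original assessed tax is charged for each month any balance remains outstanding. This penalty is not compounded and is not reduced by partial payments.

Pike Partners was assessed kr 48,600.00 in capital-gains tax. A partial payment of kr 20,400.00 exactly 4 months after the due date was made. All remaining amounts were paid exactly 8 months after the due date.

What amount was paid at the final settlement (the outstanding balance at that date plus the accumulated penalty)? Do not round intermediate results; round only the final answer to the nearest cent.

Balance at month 4: kr 48,600.0000 × (1 + 0.0085)^4 = kr 50,273.5877…
After kr 20,400.00 payment: kr 50,273.5877… − kr 20,400.00 = kr 29,873.5877…
Balance at month 8: kr 29,873.5877… × (1 + 0.0085)^4 = kr 30,902.3135…
Penalty: 8 × 1.25% × kr 48,600.00 = kr 4,860.00
Final settlement = outstanding balance + penalty = kr 30,902.3135… + kr 4,860.00 = kr 35,762.31

kr 35,762.31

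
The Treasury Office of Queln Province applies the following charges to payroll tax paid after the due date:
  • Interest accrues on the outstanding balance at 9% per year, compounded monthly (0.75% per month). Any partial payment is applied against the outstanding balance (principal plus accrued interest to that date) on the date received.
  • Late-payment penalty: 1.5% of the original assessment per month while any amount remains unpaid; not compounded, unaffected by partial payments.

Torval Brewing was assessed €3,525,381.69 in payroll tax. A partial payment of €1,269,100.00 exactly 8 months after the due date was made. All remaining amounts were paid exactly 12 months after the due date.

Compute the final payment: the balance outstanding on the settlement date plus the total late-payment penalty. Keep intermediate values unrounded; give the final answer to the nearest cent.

Balance at month 8: €3,525,381.6900 × (1 + 0.0075)^8 = €3,742,541.1402…
After €1,269,100.00 payment: €3,742,541.1402… − €1,269,100.00 = €2,473,441.1402…
Balance at month 12: €2,473,441.1402… × (1 + 0.0075)^4 = €2,548,483.3426…
Penalty: 12 × 1.5% × €3,525,381.69 = €634,568.70…
Final settlement = outstanding balance + penalty = €2,548,483.3426… + €634,568.70… = €3,183,052.05

€3,183,052.05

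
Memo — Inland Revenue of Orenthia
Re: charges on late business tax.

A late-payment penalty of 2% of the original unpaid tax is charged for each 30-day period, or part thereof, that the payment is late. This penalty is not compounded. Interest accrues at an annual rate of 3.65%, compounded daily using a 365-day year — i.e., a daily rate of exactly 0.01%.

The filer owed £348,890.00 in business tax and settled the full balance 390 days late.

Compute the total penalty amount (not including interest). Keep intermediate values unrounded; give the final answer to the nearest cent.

£90,711.40

Penalty periods: ⌈390/30⌉ = 13; penalty = 13 × 2% × £348,890.00 = £90,711.40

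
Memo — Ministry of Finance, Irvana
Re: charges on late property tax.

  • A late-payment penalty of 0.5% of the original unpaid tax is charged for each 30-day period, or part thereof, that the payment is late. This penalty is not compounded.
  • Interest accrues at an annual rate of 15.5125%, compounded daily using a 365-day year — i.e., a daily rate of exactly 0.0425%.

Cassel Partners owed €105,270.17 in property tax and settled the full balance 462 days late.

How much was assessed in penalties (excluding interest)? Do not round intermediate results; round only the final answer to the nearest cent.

€8,421.61

Penalty periods: ⌈462/30⌉ = 16; penalty = 16 × 0.5% × €105,270.17 = €8,421.61…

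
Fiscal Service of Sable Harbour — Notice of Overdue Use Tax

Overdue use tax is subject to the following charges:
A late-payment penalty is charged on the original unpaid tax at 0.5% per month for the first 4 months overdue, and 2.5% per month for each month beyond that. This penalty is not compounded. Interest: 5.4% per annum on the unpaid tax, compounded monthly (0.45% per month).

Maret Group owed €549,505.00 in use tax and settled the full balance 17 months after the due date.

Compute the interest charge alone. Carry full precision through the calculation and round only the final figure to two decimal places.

€43,585.06

Interest: €549,505.00 × ((1 + 0.0045)^17 − 1) = €549,505.00 × 0.0793170… = €43,585.0620…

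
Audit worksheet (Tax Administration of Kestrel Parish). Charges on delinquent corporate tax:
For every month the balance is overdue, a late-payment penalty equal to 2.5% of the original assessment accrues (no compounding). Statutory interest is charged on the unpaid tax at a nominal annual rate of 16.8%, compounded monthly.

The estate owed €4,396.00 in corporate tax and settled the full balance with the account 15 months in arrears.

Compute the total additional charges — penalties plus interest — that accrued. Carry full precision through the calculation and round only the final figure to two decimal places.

€2,667.86

Late-payment penalty: 15 × 2.5% × €4,396.00 = €1,648.50
Interest (16.8%/yr ÷ 12 = 1.4%/month): €4,396.00 × ((1 + 0.014)^15 − 1) = €1,019.3560…
Penalties + interest = €1,648.5000 + €1,019.3560… = €2,667.86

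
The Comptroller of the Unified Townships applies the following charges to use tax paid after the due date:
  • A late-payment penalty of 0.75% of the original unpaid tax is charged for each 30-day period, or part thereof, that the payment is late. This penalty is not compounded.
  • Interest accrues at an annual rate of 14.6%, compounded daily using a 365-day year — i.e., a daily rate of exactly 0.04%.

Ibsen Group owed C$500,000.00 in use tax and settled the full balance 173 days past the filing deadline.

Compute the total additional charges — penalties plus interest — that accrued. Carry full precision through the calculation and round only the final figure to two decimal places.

Penalty periods: ⌈173/30⌉ = 6; penalty = 6 × 0.75% × C$500,000.00 = C$22,500.00
Interest: C$500,000.00 × ((1 + 0.0004)^173 − 1) = C$500,000.00 × 0.07163569… = C$35,817.8451…
Penalties + interest = C$22,500.0000 + C$35,817.8451… = C$58,317.85

C$58,317.85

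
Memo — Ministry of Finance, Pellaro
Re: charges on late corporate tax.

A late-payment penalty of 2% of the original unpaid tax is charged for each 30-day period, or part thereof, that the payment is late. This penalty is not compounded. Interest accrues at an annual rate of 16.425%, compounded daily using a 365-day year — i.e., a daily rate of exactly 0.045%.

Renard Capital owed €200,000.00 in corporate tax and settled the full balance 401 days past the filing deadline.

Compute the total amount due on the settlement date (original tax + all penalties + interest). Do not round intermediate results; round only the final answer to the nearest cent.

€295,541.52

Penalty periods: ⌈401/30⌉ = 14; penalty = 14 × 2% × €200,000.00 = €56,000.00
Interest: €200,000.00 × ((1 + 0.00045)^401 − 1) = €200,000.00 × 0.19770762… = €39,541.5235…
Total = €200,000.00 + €56,000.0000 + €39,541.5235… = €295,541.52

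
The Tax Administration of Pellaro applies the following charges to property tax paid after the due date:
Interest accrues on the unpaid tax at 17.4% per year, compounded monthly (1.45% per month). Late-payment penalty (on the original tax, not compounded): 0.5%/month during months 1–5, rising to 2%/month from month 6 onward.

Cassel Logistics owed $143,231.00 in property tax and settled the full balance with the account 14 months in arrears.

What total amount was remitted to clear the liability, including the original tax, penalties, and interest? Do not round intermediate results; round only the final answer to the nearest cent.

$204,575.12

Penalty, months 1–5: 5 × 0.5% × $143,231.00 = $3,580.78…
Penalty, months 6–14: 9 × 2% × $143,231.00 = $25,781.58
Interest: $143,231.00 × ((1 + 0.0145)^14 − 1) = $143,231.00 × 0.2232880… = $31,981.7650…
Total = $143,231.00 + $29,362.3550 + $31,981.7650… = $204,575.12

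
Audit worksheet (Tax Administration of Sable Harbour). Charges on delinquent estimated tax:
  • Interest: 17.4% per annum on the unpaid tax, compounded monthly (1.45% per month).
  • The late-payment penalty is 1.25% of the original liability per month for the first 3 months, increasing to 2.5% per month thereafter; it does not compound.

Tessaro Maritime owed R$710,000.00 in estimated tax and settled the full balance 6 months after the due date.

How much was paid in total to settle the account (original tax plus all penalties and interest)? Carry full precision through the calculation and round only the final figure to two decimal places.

Penalty, months 1–3: 3 × 1.25% × R$710,000.00 = R$26,625.00
Penalty, months 4–6: 3 × 2.5% × R$710,000.00 = R$53,250.00
Interest: R$710,000.00 × ((1 + 0.0145)^6 − 1) = R$710,000.00 × 0.0902154… = R$64,052.9265…
Total = R$710,000.00 + R$79,875.0000 + R$64,052.9265… = R$853,927.93

R$853,927.93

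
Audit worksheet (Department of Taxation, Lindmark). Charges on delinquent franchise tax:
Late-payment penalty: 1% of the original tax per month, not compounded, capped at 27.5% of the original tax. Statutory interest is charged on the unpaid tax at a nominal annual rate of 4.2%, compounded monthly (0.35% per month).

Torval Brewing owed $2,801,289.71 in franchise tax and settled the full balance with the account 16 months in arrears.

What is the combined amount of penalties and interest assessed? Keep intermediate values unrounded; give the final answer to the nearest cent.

Penalty: 16 × 1% × $2,801,289.71 = $448,206.35… (below the 27.5% cap of $770,354.67…)
Interest: $2,801,289.71 × ((1 + 0.0035)^16 − 1) = $2,801,289.71 × 0.0574943… = $161,058.1501…
Penalties + interest = $448,206.3536 + $161,058.1501… = $609,264.50

$609,264.50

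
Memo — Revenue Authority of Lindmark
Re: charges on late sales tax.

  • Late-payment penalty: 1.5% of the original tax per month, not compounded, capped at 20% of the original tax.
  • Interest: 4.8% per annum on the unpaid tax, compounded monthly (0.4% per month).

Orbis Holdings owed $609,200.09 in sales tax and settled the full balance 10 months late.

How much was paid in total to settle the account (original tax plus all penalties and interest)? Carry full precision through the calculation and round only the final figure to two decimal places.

$725,391.44

Penalty: 10 × 1.5% × $609,200.09 = $91,380.01… (below the 20% cap of $121,840.02…)
Interest: $609,200.09 × ((1 + 0.004)^10 − 1) = $609,200.09 × 0.0407277… = $24,811.3392…
Total = $609,200.09 + $91,380.0135 + $24,811.3392… = $725,391.44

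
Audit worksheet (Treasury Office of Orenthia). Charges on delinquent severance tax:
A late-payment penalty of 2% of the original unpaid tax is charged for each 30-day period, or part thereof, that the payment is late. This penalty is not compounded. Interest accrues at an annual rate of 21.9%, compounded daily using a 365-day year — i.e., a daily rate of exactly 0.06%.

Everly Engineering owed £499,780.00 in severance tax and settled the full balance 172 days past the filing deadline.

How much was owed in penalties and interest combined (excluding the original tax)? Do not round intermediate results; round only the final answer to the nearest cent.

Penalty periods: ⌈172/30⌉ = 6; penalty = 6 × 2% × £499,780.00 = £59,973.60
Interest: £499,780.00 × ((1 + 0.0006)^172 − 1) = £499,780.00 × 0.10867882… = £54,315.4997…
Penalties + interest = £59,973.6000 + £54,315.4997… = £114,289.10

£114,289.10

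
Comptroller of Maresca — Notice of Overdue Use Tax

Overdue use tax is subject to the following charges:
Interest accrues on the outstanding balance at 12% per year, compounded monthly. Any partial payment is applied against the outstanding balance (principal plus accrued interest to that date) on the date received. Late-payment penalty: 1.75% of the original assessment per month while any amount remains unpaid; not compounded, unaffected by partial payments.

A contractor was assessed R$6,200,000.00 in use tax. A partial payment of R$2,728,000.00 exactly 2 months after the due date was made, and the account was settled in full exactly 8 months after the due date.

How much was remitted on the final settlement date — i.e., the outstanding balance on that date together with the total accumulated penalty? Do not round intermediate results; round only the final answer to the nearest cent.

R$4,685,884.60

Monthly rate = 12% ÷ 12 = 1%
Balance at month 2: R$6,200,000.0000 × (1 + 0.01)^2 = R$6,324,620.0000
After R$2,728,000.00 payment: R$6,324,620.0000 − R$2,728,000.00 = R$3,596,620.0000
Balance at month 8: R$3,596,620.0000 × (1 + 0.01)^6 = R$3,817,884.6041…
Penalty: 8 × 1.75% × R$6,200,000.00 = R$868,000.00
Final settlement = outstanding balance + penalty = R$3,817,884.6041… + R$868,000.00 = R$4,685,884.60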